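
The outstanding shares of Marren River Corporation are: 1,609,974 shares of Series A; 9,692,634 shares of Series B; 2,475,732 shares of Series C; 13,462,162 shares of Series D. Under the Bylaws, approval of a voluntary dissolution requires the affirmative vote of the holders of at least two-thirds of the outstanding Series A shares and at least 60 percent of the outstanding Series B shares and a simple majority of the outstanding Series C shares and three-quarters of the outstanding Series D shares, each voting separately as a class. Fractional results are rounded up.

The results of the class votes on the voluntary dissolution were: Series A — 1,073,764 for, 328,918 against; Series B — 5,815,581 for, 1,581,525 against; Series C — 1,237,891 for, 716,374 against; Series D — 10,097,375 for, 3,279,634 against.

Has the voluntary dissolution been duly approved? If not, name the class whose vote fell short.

Approved — every class gave the required vote.

Series A: 2/3 of 1609974 = 1073316; 1,073,316 required, 1,073,764 in favor — approved.
Series B: 3/5 of 9692634 = 5815580.40, rounded up to 5815581; 5,815,581 required, 5,815,581 in favor — approved.
Series C: a majority of 2475732 is 1237867; 1,237,867 required, 1,237,891 in favor — approved.
Series D: 3/4 of 13462162 = 10096621.50, rounded up to 10096622; 10,096,622 required, 10,097,375 in favor — approved.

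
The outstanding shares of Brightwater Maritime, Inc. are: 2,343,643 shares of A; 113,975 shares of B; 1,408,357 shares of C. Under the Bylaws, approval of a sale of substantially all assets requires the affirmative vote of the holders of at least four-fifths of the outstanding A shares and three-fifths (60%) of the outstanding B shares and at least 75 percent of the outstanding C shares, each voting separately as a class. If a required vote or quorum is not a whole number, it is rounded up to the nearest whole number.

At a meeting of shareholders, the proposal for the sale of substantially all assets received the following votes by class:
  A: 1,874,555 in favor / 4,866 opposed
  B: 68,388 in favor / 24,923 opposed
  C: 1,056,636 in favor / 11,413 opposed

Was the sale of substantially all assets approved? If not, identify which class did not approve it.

A: 4/5 of 2343643 = 1874914.40, rounded up to 1874915; 1,874,915 required, 1,874,555 in favor — not approved.
B: 3/5 of 113975 = 68385; 68,385 required, 68,388 in favor — approved.
C: 3/4 of 1408357 = 1056267.75, rounded up to 1056268; 1,056,268 required, 1,056,636 in favor — approved.

Not approved — the A shares did not give the required vote.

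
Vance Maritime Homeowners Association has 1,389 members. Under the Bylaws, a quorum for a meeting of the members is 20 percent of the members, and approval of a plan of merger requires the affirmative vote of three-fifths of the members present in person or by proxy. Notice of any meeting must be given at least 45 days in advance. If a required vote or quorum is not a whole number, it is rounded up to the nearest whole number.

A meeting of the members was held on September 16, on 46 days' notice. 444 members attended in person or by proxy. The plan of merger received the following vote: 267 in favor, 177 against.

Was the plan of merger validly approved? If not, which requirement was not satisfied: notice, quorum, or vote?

Notice: 46 days given; 45 required. Satisfied.
Quorum: 20% of 1,389 = 277.80, rounded up to 278; 444 present. Satisfied.
Vote: requires three-fifths of those present (444); 3/5 of 444 = 266.40, rounded up to 267, so 267 needed; 267 in favor. Satisfied.

Valid — all requirements satisfied.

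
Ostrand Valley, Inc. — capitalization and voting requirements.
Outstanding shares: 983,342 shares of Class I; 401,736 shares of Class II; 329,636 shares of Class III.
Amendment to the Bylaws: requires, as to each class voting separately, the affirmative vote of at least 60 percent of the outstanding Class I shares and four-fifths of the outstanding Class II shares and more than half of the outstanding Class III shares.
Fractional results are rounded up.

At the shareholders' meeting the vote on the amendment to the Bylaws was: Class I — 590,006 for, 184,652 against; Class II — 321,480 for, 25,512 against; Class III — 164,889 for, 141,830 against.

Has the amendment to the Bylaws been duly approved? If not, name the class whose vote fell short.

Class I: 3/5 of 983342 = 590005.20, rounded up to 590006; 590,006 required, 590,006 in favor — approved.
Class II: 4/5 of 401736 = 321388.80, rounded up to 321389; 321,389 required, 321,480 in favor — approved.
Class III: a majority of 329636 is 164819; 164,819 required, 164,889 in favor — approved.

Approved — every class gave the required vote.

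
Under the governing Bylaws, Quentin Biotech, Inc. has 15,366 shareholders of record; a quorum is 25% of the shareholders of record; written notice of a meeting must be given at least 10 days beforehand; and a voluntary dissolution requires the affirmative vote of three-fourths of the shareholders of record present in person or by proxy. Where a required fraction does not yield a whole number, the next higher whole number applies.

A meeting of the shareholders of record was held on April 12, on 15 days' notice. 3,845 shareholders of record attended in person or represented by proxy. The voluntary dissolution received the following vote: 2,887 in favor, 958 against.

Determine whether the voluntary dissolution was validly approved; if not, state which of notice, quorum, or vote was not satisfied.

Notice: 15 days given; 10 required. Satisfied.
Quorum: 25% of 15,366 = 3,841.50, rounded up to 3,842; 3,845 present. Satisfied.
Vote: requires three-fourths of those present (3,845); 3/4 of 3845 = 2883.75, rounded up to 2884, so 2,884 needed; 2,887 in favor. Satisfied.

Valid — all requirements satisfied.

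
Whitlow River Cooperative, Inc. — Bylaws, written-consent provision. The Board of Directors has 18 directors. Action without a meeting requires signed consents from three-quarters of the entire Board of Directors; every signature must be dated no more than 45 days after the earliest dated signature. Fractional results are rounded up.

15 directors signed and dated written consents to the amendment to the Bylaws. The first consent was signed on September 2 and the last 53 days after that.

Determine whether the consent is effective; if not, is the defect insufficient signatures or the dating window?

Signatures required: three-quarters of 18 — 3/4 of 18 = 13.50, rounded up to 14, so 14 needed; 15 signed. Sufficient.
Dating window: the latest signature is 53 days after the earliest; the limit is 45 days. Outside the window.

Not effective — dating-window requirement not satisfied.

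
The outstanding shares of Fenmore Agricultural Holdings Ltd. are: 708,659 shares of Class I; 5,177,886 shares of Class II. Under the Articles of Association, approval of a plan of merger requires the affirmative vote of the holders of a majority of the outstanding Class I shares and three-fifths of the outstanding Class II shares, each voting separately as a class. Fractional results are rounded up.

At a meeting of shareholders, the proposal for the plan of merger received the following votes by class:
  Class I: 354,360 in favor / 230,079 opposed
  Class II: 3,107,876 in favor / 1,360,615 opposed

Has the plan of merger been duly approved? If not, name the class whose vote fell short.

Class I: a majority of 708659 is 354330; 354,330 required, 354,360 in favor — approved.
Class II: 3/5 of 5177886 = 3106731.60, rounded up to 3106732; 3,106,732 required, 3,107,876 in favor — approved.

Approved — every class gave the required vote.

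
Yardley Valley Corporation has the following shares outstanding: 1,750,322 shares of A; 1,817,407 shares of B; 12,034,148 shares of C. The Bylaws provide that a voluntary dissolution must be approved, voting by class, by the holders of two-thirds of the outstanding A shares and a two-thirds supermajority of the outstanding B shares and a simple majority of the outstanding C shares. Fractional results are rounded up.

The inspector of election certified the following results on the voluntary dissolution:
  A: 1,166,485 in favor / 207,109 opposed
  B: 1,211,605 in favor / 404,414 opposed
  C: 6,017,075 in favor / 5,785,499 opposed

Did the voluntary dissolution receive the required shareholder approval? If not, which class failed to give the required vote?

A: 2/3 of 1750322 = 1166881.33, rounded up to 1166882; 1,166,882 required, 1,166,485 in favor — not approved.
B: 2/3 of 1817407 = 1211604.67, rounded up to 1211605; 1,211,605 required, 1,211,605 in favor — approved.
C: a majority of 12034148 is 6017075; 6,017,075 required, 6,017,075 in favor — approved.

Not approved — the A shares did not give the required vote.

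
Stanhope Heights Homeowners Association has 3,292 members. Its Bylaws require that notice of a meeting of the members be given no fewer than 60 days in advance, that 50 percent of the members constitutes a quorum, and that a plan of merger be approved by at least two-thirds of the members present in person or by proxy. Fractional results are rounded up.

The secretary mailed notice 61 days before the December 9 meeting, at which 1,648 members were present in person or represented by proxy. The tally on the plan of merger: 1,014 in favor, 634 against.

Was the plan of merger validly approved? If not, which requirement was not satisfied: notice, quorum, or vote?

Notice: 61 days given; 60 required. Satisfied.
Quorum: 50% of 3,292 = 1,646; 1,648 present. Satisfied.
Vote: requires two-thirds of those present (1,648); 2/3 of 1648 = 1098.67, rounded up to 1099, so 1,099 needed; 1,014 in favor. Not satisfied.

Invalid — vote requirement not satisfied.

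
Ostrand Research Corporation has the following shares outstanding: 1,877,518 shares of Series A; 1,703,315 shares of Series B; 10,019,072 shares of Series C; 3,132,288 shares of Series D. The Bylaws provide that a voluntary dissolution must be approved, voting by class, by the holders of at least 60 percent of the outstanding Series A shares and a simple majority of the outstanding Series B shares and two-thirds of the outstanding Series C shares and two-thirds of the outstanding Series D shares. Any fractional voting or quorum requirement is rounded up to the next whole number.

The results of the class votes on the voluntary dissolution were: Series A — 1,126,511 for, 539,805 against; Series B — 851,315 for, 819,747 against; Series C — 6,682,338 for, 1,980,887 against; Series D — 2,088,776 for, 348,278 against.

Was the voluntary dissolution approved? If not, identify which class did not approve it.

Series A: 3/5 of 1877518 = 1126510.80, rounded up to 1126511; 1,126,511 required, 1,126,511 in favor — approved.
Series B: a majority of 1703315 is 851658; 851,658 required, 851,315 in favor — not approved.
Series C: 2/3 of 10019072 = 6679381.33, rounded up to 6679382; 6,679,382 required, 6,682,338 in favor — approved.
Series D: 2/3 of 3132288 = 2088192; 2,088,192 required, 2,088,776 in favor — approved.

Not approved — the Series B shares did not give the required vote.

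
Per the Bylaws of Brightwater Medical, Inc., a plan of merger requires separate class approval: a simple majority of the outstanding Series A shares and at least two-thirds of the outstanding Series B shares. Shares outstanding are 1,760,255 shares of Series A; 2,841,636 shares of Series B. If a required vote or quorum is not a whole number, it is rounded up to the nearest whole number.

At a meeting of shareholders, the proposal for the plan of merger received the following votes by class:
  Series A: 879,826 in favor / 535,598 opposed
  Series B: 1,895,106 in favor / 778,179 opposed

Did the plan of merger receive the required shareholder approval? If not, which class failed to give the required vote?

Series A: a majority of 1760255 is 880128; 880,128 required, 879,826 in favor — not approved.
Series B: 2/3 of 2841636 = 1894424; 1,894,424 required, 1,895,106 in favor — approved.

Not approved — the Series A shares did not give the required vote.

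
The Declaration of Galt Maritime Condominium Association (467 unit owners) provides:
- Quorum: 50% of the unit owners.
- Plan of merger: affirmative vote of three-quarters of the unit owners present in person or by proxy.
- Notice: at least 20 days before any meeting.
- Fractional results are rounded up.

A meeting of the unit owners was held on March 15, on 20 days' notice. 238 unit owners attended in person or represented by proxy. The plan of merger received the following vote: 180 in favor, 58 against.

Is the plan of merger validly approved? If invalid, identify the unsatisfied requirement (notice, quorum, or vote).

Notice: 20 days given; 20 required. Satisfied.
Quorum: 50% of 467 = 233.50, rounded up to 234; 238 present. Satisfied.
Vote: requires three-fourths of those present (238); 3/4 of 238 = 178.50, rounded up to 179, so 179 needed; 180 in favor. Satisfied.

Valid — all requirements satisfied.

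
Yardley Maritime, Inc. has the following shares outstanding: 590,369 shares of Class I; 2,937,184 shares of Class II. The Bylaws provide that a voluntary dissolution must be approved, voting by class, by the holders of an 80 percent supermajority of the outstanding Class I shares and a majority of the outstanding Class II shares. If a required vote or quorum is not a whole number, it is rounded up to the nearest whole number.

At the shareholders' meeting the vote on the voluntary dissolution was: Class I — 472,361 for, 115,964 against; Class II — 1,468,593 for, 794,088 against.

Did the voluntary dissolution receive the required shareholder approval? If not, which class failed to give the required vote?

Class I: 4/5 of 590369 = 472295.20, rounded up to 472296; 472,296 required, 472,361 in favor — approved.
Class II: a majority of 2937184 is 1468593; 1,468,593 required, 1,468,593 in favor — approved.

Approved — every class gave the required vote.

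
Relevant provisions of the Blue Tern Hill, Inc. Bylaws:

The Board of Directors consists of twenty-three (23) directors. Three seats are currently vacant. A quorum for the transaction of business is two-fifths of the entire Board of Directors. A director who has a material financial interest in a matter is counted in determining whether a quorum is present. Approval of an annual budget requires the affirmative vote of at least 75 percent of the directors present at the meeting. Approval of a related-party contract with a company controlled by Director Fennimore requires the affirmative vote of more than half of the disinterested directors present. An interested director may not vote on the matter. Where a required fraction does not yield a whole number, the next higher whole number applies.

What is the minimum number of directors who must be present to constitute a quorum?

2/5 of 23 = 9.20, rounded up to 10.

10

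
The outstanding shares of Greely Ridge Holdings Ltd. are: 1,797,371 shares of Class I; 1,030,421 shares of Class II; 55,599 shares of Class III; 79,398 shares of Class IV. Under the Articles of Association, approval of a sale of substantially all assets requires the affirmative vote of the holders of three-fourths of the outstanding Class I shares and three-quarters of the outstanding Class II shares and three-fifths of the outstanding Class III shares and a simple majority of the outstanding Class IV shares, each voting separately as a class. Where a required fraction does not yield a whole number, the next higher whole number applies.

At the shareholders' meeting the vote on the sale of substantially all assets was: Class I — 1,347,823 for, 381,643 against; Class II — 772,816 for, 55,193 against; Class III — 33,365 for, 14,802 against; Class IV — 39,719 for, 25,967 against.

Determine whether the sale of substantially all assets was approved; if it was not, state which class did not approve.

Class I: 3/4 of 1797371 = 1348028.25, rounded up to 1348029; 1,348,029 required, 1,347,823 in favor — not approved.
Class II: 3/4 of 1030421 = 772815.75, rounded up to 772816; 772,816 required, 772,816 in favor — approved.
Class III: 3/5 of 55599 = 33359.40, rounded up to 33360; 33,360 required, 33,365 in favor — approved.
Class IV: a majority of 79398 is 39700; 39,700 required, 39,719 in favor — approved.

Not approved — the Class I shares did not give the required vote.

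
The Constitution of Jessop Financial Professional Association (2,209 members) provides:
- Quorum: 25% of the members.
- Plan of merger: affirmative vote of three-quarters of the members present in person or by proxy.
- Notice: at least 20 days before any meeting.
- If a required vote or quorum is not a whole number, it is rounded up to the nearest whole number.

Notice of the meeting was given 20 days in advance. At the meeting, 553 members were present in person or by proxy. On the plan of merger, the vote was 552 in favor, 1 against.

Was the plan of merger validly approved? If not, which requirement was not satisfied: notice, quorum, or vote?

Notice: 20 days given; 20 required. Satisfied.
Quorum: 25% of 2,209 = 552.25, rounded up to 553; 553 present. Satisfied.
Vote: requires three-fourths of those present (553); 3/4 of 553 = 414.75, rounded up to 415, so 415 needed; 552 in favor. Satisfied.

Valid — all requirements satisfied.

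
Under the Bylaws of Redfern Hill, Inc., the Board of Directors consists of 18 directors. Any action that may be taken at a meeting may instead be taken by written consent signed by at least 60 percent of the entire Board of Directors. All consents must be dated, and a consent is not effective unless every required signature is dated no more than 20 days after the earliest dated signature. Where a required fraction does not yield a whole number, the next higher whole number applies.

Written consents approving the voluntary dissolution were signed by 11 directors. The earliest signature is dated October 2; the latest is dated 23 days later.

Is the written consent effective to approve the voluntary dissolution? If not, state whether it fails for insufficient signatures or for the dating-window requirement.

Not effective — dating-window requirement not satisfied.

Signatures required: at least 60 percent of 18 — 3/5 of 18 = 10.80, rounded up to 11, so 11 needed; 11 signed. Sufficient.
Dating window: the latest signature is 23 days after the earliest; the limit is 20 days. Outside the window.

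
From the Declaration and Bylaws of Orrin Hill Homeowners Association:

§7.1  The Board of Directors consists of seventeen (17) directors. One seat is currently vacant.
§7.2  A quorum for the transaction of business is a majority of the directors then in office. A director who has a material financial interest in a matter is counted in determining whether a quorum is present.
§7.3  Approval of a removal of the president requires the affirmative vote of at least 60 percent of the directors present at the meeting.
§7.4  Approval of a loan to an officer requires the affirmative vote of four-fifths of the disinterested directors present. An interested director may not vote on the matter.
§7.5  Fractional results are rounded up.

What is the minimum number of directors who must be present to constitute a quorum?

A majority of 16 is 9.

9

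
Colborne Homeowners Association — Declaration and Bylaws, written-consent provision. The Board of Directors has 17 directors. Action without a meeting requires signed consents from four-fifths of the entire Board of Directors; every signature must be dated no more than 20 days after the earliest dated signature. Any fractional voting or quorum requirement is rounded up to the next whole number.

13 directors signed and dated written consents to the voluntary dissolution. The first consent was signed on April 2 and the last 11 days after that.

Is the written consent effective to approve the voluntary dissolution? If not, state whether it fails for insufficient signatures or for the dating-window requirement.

Signatures required: four-fifths of 17 — 4/5 of 17 = 13.60, rounded up to 14, so 14 needed; 13 signed. Insufficient.
Dating window: the latest signature is 11 days after the earliest; the limit is 20 days. Within the window.

Not effective — insufficient signatures.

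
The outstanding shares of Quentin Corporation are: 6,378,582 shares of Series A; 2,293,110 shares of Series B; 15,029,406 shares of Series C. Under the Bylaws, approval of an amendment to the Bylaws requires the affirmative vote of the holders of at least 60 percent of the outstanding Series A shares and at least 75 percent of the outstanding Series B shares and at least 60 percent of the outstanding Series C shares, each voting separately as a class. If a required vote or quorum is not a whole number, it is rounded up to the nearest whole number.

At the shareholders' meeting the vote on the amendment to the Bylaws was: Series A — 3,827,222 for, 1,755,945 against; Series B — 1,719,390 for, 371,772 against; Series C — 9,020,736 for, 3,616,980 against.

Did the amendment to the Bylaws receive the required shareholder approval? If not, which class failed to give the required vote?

Series A: 3/5 of 6378582 = 3827149.20, rounded up to 3827150; 3,827,150 required, 3,827,222 in favor — approved.
Series B: 3/4 of 2293110 = 1719832.50, rounded up to 1719833; 1,719,833 required, 1,719,390 in favor — not approved.
Series C: 3/5 of 15029406 = 9017643.60, rounded up to 9017644; 9,017,644 required, 9,020,736 in favor — approved.

Not approved — the Series B shares did not give the required vote.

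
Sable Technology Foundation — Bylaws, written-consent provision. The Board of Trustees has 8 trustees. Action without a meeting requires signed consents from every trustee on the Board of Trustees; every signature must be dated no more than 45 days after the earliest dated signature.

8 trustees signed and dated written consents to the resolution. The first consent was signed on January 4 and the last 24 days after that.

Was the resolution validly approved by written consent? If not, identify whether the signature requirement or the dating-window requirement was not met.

Signatures required: the unanimous vote of 8 — unanimous means all 8, so 8 needed; 8 signed. Sufficient.
Dating window: the latest signature is 24 days after the earliest; the limit is 45 days. Within the window.

Effective — both the signature and dating-window requirements are satisfied.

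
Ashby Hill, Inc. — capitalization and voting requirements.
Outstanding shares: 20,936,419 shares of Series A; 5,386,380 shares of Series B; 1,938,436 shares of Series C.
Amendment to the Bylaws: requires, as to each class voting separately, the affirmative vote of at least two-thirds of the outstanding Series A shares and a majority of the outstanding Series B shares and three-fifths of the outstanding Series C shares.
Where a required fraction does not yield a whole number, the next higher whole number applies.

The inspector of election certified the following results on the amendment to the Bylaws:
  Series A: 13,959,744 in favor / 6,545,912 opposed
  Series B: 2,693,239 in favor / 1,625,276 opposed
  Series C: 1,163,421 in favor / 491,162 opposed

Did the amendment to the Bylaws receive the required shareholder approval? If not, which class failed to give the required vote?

Series A: 2/3 of 20936419 = 13957612.67, rounded up to 13957613; 13,957,613 required, 13,959,744 in favor — approved.
Series B: a majority of 5386380 is 2693191; 2,693,191 required, 2,693,239 in favor — approved.
Series C: 3/5 of 1938436 = 1163061.60, rounded up to 1163062; 1,163,062 required, 1,163,421 in favor — approved.

Approved — every class gave the required vote.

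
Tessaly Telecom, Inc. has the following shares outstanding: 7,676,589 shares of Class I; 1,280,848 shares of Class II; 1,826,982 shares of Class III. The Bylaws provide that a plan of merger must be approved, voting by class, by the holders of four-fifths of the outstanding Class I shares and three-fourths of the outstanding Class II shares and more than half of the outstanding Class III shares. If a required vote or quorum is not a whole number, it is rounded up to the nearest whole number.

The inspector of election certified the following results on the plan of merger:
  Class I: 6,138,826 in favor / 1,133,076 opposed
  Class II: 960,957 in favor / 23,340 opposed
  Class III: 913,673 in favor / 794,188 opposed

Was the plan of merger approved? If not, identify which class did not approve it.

Class I: 4/5 of 7676589 = 6141271.20, rounded up to 6141272; 6,141,272 required, 6,138,826 in favor — not approved.
Class II: 3/4 of 1280848 = 960636; 960,636 required, 960,957 in favor — approved.
Class III: a majority of 1826982 is 913492; 913,492 required, 913,673 in favor — approved.

Not approved — the Class I shares did not give the required vote.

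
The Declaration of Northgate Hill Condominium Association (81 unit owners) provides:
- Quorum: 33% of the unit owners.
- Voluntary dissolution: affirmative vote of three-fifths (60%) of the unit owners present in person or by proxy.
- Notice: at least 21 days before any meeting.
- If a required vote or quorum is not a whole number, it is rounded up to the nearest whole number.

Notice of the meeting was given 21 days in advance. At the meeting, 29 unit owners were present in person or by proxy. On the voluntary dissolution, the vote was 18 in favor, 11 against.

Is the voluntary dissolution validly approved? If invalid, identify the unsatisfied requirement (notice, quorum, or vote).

Notice: 21 days given; 21 required. Satisfied.
Quorum: 33% of 81 = 26.73, rounded up to 27; 29 present. Satisfied.
Vote: requires three-fifths of those present (29); 3/5 of 29 = 17.40, rounded up to 18, so 18 needed; 18 in favor. Satisfied.

Valid — all requirements satisfied.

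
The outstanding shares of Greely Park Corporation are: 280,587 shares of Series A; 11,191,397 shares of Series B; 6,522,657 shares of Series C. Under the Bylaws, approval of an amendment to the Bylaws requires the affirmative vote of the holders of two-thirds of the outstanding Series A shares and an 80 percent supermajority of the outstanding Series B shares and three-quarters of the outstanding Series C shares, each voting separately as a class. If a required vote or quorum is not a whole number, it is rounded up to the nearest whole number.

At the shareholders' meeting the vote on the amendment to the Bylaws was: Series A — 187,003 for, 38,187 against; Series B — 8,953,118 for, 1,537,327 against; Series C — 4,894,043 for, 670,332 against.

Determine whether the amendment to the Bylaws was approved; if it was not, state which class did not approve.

Series A: 2/3 of 280587 = 187058; 187,058 required, 187,003 in favor — not approved.
Series B: 4/5 of 11191397 = 8953117.60, rounded up to 8953118; 8,953,118 required, 8,953,118 in favor — approved.
Series C: 3/4 of 6522657 = 4891992.75, rounded up to 4891993; 4,891,993 required, 4,894,043 in favor — approved.

Not approved — the Series A shares did not give the required vote.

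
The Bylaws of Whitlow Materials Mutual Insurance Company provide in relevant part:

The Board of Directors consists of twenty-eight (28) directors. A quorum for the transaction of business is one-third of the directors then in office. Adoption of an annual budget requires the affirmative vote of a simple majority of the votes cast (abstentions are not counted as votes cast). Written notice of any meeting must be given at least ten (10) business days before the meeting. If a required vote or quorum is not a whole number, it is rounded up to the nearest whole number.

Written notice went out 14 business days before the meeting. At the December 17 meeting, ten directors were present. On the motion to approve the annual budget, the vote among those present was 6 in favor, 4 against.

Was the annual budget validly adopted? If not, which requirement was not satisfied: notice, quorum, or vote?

Valid — all requirements satisfied.

Notice: 14 business days given; 10 required (14 ≥ 10). Satisfied.
Quorum: 10 present; quorum is 10. Satisfied.
Vote: the annual budget requires a majority of the votes cast (10). A majority of 10 is 6, so 6 affirmative votes are needed; 6 voted in favor. Satisfied.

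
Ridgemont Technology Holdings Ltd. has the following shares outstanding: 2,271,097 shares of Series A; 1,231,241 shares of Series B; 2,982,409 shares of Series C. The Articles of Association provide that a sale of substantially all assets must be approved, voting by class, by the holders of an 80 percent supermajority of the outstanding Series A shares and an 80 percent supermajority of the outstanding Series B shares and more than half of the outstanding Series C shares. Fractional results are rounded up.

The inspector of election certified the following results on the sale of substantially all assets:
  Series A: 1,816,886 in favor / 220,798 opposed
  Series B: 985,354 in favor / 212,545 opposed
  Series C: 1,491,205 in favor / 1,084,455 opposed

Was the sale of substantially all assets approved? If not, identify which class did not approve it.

Series A: 4/5 of 2271097 = 1816877.60, rounded up to 1816878; 1,816,878 required, 1,816,886 in favor — approved.
Series B: 4/5 of 1231241 = 984992.80, rounded up to 984993; 984,993 required, 985,354 in favor — approved.
Series C: a majority of 2982409 is 1491205; 1,491,205 required, 1,491,205 in favor — approved.

Approved — every class gave the required vote.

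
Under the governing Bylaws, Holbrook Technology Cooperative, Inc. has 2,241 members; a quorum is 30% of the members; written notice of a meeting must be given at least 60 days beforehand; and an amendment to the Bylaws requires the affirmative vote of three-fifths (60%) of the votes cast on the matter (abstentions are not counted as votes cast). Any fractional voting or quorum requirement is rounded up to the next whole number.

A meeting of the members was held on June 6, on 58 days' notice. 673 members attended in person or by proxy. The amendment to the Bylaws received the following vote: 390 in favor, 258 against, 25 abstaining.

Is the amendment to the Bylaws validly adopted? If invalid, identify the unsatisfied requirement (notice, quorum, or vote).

Invalid — notice requirement not satisfied.

Notice: 58 days given; 60 required. Not satisfied.
Quorum: 30% of 2,241 = 672.30, rounded up to 673; 673 present. Satisfied.
Vote: requires three-fifths of the votes cast (673 − 25 abstaining = 648); 3/5 of 648 = 388.80, rounded up to 389, so 389 needed; 390 in favor. Satisfied.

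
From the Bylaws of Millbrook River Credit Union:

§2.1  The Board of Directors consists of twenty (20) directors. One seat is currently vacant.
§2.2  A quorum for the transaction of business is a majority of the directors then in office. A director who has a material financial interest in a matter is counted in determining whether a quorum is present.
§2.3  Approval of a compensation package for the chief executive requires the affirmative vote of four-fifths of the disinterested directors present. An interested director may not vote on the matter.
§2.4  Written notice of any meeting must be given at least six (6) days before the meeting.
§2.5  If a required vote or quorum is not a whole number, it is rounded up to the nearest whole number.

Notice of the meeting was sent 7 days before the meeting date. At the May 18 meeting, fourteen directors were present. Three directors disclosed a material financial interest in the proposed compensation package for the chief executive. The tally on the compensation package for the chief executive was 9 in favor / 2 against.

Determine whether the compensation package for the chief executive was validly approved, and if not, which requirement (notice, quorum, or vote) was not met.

Notice: 7 days given; 6 required (7 ≥ 6). Satisfied.
Quorum: 14 present (interested directors count toward quorum); quorum is 10. Satisfied.
Vote: the compensation package for the chief executive requires four-fifths of the disinterested directors present (14 − 3 = 11). 4/5 of 11 = 8.80, rounded up to 9, so 9 affirmative votes are needed; 9 voted in favor. Satisfied.

Valid — all requirements satisfied.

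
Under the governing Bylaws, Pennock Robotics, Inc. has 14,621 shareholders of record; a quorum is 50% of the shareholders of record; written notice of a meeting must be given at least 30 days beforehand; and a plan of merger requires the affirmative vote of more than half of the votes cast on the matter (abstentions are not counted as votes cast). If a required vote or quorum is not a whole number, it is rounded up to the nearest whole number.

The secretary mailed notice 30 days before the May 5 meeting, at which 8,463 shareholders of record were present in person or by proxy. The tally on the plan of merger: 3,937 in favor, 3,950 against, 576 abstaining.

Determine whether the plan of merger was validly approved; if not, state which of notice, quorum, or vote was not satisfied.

Invalid — vote requirement not satisfied.

Notice: 30 days given; 30 required. Satisfied.
Quorum: 50% of 14,621 = 7,310.50, rounded up to 7,311; 8,463 present. Satisfied.
Vote: requires a majority of the votes cast (8,463 − 576 abstaining = 7,887); a majority of 7887 is 3944, so 3,944 needed; 3,937 in favor. Not satisfied.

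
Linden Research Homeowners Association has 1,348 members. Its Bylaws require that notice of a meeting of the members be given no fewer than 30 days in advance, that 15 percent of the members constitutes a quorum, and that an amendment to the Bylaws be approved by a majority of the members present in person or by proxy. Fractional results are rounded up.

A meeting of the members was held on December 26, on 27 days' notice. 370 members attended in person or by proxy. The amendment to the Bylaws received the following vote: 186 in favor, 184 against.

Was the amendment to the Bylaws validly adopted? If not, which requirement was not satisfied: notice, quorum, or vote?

Notice: 27 days given; 30 required. Not satisfied.
Quorum: 15% of 1,348 = 202.20, rounded up to 203; 370 present. Satisfied.
Vote: requires a majority of those present (370); a majority of 370 is 186, so 186 needed; 186 in favor. Satisfied.

Invalid — notice requirement not satisfied.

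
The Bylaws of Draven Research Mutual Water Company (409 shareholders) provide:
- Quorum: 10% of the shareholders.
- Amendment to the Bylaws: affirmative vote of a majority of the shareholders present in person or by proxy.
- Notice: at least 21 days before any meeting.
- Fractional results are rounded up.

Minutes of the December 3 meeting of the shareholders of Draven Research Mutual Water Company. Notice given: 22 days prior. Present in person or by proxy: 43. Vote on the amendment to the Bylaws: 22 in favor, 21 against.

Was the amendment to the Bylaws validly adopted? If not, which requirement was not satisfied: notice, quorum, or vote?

Notice: 22 days given; 21 required. Satisfied.
Quorum: 10% of 409 = 40.90, rounded up to 41; 43 present. Satisfied.
Vote: requires a majority of those present (43); a majority of 43 is 22, so 22 needed; 22 in favor. Satisfied.

Valid — all requirements satisfied.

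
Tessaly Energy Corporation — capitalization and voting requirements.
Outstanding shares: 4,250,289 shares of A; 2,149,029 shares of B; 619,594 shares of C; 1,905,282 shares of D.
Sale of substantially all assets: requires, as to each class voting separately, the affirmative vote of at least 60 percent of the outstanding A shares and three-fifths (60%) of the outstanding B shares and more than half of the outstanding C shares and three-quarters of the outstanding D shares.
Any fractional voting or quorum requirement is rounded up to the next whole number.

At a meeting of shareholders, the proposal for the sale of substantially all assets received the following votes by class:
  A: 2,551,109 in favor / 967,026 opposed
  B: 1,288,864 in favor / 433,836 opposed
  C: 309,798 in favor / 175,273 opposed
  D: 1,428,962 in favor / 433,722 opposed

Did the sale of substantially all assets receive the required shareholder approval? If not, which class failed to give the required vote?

Not approved — the B shares did not give the required vote.

A: 3/5 of 4250289 = 2550173.40, rounded up to 2550174; 2,550,174 required, 2,551,109 in favor — approved.
B: 3/5 of 2149029 = 1289417.40, rounded up to 1289418; 1,289,418 required, 1,288,864 in favor — not approved.
C: a majority of 619594 is 309798; 309,798 required, 309,798 in favor — approved.
D: 3/4 of 1905282 = 1428961.50, rounded up to 1428962; 1,428,962 required, 1,428,962 in favor — approved.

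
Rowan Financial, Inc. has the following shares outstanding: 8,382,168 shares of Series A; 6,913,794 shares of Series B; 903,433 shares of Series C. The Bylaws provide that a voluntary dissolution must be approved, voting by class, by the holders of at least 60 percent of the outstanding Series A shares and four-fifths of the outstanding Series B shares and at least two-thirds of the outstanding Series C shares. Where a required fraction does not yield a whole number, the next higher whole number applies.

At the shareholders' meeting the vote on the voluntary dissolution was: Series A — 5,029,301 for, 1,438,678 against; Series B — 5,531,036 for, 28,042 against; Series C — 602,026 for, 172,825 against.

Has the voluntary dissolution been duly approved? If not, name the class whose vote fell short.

Not approved — the Series C shares did not give the required vote.

Series A: 3/5 of 8382168 = 5029300.80, rounded up to 5029301; 5,029,301 required, 5,029,301 in favor — approved.
Series B: 4/5 of 6913794 = 5531035.20, rounded up to 5531036; 5,531,036 required, 5,531,036 in favor — approved.
Series C: 2/3 of 903433 = 602288.67, rounded up to 602289; 602,289 required, 602,026 in favor — not approved.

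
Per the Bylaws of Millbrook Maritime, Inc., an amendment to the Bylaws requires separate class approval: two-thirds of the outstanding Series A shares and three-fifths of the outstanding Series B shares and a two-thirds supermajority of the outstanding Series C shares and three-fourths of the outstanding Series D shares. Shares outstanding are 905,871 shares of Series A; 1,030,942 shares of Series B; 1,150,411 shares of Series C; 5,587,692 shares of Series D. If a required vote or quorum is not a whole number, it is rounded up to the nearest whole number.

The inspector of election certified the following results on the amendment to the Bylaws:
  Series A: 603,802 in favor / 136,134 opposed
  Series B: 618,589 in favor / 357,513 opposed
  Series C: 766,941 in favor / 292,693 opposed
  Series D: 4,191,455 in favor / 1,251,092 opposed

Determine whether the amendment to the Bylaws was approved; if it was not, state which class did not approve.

Series A: 2/3 of 905871 = 603914; 603,914 required, 603,802 in favor — not approved.
Series B: 3/5 of 1030942 = 618565.20, rounded up to 618566; 618,566 required, 618,589 in favor — approved.
Series C: 2/3 of 1150411 = 766940.67, rounded up to 766941; 766,941 required, 766,941 in favor — approved.
Series D: 3/4 of 5587692 = 4190769; 4,190,769 required, 4,191,455 in favor — approved.

Not approved — the Series A shares did not give the required vote.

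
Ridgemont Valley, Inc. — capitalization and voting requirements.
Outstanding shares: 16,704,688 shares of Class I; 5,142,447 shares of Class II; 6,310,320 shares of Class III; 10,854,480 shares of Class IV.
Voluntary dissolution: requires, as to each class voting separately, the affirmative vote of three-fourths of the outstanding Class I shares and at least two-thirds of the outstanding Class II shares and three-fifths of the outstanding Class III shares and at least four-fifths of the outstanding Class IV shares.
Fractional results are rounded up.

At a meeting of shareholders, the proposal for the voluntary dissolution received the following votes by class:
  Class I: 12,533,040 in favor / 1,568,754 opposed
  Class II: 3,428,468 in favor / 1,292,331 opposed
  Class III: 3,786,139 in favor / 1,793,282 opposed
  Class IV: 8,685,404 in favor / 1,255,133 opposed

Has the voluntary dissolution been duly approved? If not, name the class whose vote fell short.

Class I: 3/4 of 16704688 = 12528516; 12,528,516 required, 12,533,040 in favor — approved.
Class II: 2/3 of 5142447 = 3428298; 3,428,298 required, 3,428,468 in favor — approved.
Class III: 3/5 of 6310320 = 3786192; 3,786,192 required, 3,786,139 in favor — not approved.
Class IV: 4/5 of 10854480 = 8683584; 8,683,584 required, 8,685,404 in favor — approved.

Not approved — the Class III shares did not give the required vote.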